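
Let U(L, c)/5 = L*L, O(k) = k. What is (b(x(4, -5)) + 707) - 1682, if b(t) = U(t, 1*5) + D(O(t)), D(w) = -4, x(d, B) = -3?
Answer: -934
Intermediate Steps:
U(L, c) = 5*L² (U(L, c) = 5*(L*L) = 5*L²)
b(t) = -4 + 5*t² (b(t) = 5*t² - 4 = -4 + 5*t²)
(b(x(4, -5)) + 707) - 1682 = ((-4 + 5*(-3)²) + 707) - 1682 = ((-4 + 5*9) + 707) - 1682 = ((-4 + 45) + 707) - 1682 = (41 + 707) - 1682 = 748 - 1682 = -934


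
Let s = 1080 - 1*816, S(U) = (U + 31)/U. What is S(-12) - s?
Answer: -3187/12 ≈ -265.58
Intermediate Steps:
S(U) = (31 + U)/U
s = 264 (s = 1080 - 816 = 264)
S(-12) - s = (31 - 12)/(-12) - 1*264 = -1/12*19 - 264 = -19/12 - 264 = -3187/12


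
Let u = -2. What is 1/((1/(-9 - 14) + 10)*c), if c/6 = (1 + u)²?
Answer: 23/1374 ≈ 0.016739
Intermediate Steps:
c = 6 (c = 6*(1 - 2)² = 6*(-1)² = 6*1 = 6)
1/((1/(-9 - 14) + 10)*c) = 1/((1/(-9 - 14) + 10)*6) = 1/((1/(-23) + 10)*6) = 1/((-1/23 + 10)*6) = 1/((229/23)*6) = 1/(1374/23) = 23/1374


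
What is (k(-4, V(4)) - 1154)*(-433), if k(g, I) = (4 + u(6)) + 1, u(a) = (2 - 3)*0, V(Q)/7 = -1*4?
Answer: 497517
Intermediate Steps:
V(Q) = -28 (V(Q) = 7*(-1*4) = 7*(-4) = -28)
u(a) = 0 (u(a) = -1*0 = 0)
k(g, I) = 5 (k(g, I) = (4 + 0) + 1 = 4 + 1 = 5)
(k(-4, V(4)) - 1154)*(-433) = (5 - 1154)*(-433) = -1149*(-433) = 497517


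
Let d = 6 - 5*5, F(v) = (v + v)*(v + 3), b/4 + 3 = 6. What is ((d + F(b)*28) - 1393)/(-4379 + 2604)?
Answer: -8668/1775 ≈ -4.8834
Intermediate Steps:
b = 12 (b = -12 + 4*6 = -12 + 24 = 12)
F(v) = 2*v*(3 + v) (F(v) = (2*v)*(3 + v) = 2*v*(3 + v))
d = -19 (d = 6 - 25 = -19)
((d + F(b)*28) - 1393)/(-4379 + 2604) = ((-19 + (2*12*(3 + 12))*28) - 1393)/(-4379 + 2604) = ((-19 + (2*12*15)*28) - 1393)/(-1775) = ((-19 + 360*28) - 1393)*(-1/1775) = ((-19 + 10080) - 1393)*(-1/1775) = (10061 - 1393)*(-1/1775) = 8668*(-1/1775) = -8668/1775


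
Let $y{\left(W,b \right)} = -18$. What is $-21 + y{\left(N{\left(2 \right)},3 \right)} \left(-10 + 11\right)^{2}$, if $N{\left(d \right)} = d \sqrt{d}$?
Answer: $-39$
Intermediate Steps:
$N{\left(d \right)} = d^{\frac{3}{2}}$
$-21 + y{\left(N{\left(2 \right)},3 \right)} \left(-10 + 11\right)^{2} = -21 - 18 \left(-10 + 11\right)^{2} = -21 - 18 \cdot 1^{2} = -21 - 18 = -39$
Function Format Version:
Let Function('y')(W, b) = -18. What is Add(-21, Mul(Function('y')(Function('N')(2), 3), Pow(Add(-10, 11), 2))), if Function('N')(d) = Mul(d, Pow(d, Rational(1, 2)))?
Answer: -39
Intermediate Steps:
Function('N')(d) = Pow(d, Rational(3, 2))
Add(-21, Mul(Function('y')(Function('N')(2), 3), Pow(Add(-10, 11), 2))) = Add(-21, Mul(-18, Pow(Add(-10, 11), 2))) = Add(-21, Mul(-18, Pow(1, 2))) = Add(-21, Mul(-18, 1)) = Add(-21, -18) = -39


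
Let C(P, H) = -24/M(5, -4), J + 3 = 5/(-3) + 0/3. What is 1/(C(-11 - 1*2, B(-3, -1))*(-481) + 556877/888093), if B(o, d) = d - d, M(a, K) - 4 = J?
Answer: -888093/15377661511 ≈ -5.7752e-5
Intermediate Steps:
J = -14/3 (J = -3 + (5/(-3) + 0/3) = -3 + (5*(-⅓) + 0*(⅓)) = -3 + (-5/3 + 0) = -3 - 5/3 = -14/3 ≈ -4.6667)
M(a, K) = -⅔ (M(a, K) = 4 - 14/3 = -⅔)
B(o, d) = 0
C(P, H) = 36 (C(P, H) = -24/(-⅔) = -24*(-3/2) = 36)
1/(C(-11 - 1*2, B(-3, -1))*(-481) + 556877/888093) = 1/(36*(-481) + 556877/888093) = 1/(-17316 + 556877*(1/888093)) = 1/(-17316 + 556877/888093) = 1/(-15377661511/888093) = -888093/15377661511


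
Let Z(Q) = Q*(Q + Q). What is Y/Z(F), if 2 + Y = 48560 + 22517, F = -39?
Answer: 71075/3042 ≈ 23.365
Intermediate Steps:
Y = 71075 (Y = -2 + (48560 + 22517) = -2 + 71077 = 71075)
Z(Q) = 2*Q² (Z(Q) = Q*(2*Q) = 2*Q²)
Y/Z(F) = 71075/((2*(-39)²)) = 71075/((2*1521)) = 71075/3042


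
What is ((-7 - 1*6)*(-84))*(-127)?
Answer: -138684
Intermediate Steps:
((-7 - 1*6)*(-84))*(-127) = ((-7 - 6)*(-84))*(-127) = -13*(-84)*(-127) = 1092*(-127) = -138684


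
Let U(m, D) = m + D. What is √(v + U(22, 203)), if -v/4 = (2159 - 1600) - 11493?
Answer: √43961 ≈ 209.67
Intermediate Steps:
U(m, D) = D + m
v = 43736 (v = -4*((2159 - 1600) - 11493) = -4*(559 - 11493) = -4*(-10934) = 43736)
√(v + U(22, 203)) = √(43736 + (203 + 22)) = √(43736 + 225) = √43961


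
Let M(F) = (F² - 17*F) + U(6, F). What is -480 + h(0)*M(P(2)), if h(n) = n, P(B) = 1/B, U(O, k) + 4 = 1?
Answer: -480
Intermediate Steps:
U(O, k) = -3 (U(O, k) = -4 + 1 = -3)
M(F) = -3 + F² - 17*F (M(F) = (F² - 17*F) - 3 = -3 + F² - 17*F)
-480 + h(0)*M(P(2)) = -480 + 0*(-3 + (1/2)² - 17/2) = -480 + 0*(-3 + (½)² - 17*½) = -480 + 0*(-3 + ¼ - 17/2) = -480 + 0*(-45/4) = -480 + 0 = -480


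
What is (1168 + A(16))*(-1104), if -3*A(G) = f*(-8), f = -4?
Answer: -1277696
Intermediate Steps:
A(G) = -32/3 (A(G) = -(-4)*(-8)/3 = -⅓*32 = -32/3)
(1168 + A(16))*(-1104) = (1168 - 32/3)*(-1104) = (3472/3)*(-1104) = -1277696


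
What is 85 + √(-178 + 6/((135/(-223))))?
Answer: 85 + 2*I*√10570/15 ≈ 85.0 + 13.708*I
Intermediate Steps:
85 + √(-178 + 6/((135/(-223)))) = 85 + √(-178 + 6/((135*(-1/223)))) = 85 + √(-178 + 6/(-135/223)) = 85 + √(-178 + 6*(-223/135)) = 85 + √(-178 - 446/45) = 85 + √(-8456/45) = 85 + 2*I*√10570/15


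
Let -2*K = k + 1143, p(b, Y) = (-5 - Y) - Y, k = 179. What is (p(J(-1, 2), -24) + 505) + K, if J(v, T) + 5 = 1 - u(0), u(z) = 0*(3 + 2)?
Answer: -113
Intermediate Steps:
u(z) = 0 (u(z) = 0*5 = 0)
J(v, T) = -4 (J(v, T) = -5 + (1 - 1*0) = -5 + (1 + 0) = -5 + 1 = -4)
p(b, Y) = -5 - 2*Y
K = -661 (K = -(179 + 1143)/2 = -½*1322 = -661)
(p(J(-1, 2), -24) + 505) + K = ((-5 - 2*(-24)) + 505) - 661 = ((-5 + 48) + 505) - 661 = (43 + 505) - 661 = 548 - 661 = -113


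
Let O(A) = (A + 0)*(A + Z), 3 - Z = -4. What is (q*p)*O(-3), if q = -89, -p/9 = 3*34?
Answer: -980424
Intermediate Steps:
Z = 7 (Z = 3 - 1*(-4) = 3 + 4 = 7)
p = -918 (p = -27*34 = -9*102 = -918)
O(A) = A*(7 + A) (O(A) = (A + 0)*(A + 7) = A*(7 + A))
(q*p)*O(-3) = (-89*(-918))*(-3*(7 - 3)) = 81702*(-3*4) = 81702*(-12) = -980424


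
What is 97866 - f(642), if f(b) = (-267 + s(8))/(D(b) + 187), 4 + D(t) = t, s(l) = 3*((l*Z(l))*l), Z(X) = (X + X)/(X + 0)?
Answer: 26913111/275 ≈ 97866.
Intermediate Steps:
Z(X) = 2 (Z(X) = (2*X)/X = 2)
s(l) = 6*l**2 (s(l) = 3*((l*2)*l) = 3*((2*l)*l) = 3*(2*l**2) = 6*l**2)
D(t) = -4 + t
f(b) = 117/(183 + b) (f(b) = (-267 + 6*8**2)/((-4 + b) + 187) = (-267 + 6*64)/(183 + b) = (-267 + 384)/(183 + b) = 117/(183 + b))
97866 - f(642) = 97866 - 117/(183 + 642) = 97866 - 117/825 = 97866 - 1*39/275 = 97866 - 39/275 = 26913111/275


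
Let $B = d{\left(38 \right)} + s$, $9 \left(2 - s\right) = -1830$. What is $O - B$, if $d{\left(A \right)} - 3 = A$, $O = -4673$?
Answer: $- \frac{14758}{3} \approx -4919.3$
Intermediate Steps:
$s = \frac{616}{3}$ ($s = 2 - - \frac{610}{3} = 2 + \frac{610}{3} = \frac{616}{3} \approx 205.33$)
$d{\left(A \right)} = 3 + A$
$B = \frac{739}{3}$ ($B = \left(3 + 38\right) + \frac{616}{3} = 41 + \frac{616}{3} = \frac{739}{3} \approx 246.33$)
$O - B = -4673 - \frac{739}{3} = - \frac{14758}{3}$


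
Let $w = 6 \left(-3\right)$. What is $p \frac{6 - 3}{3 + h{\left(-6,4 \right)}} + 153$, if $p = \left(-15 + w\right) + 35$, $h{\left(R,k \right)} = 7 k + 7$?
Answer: $\frac{2910}{19} \approx 153.16$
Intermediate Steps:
$w = -18$
$h{\left(R,k \right)} = 7 + 7 k$
$p = 2$ ($p = \left(-15 - 18\right) + 35 = -33 + 35 = 2$)
$p \frac{6 - 3}{3 + h{\left(-6,4 \right)}} + 153 = 2 \frac{6 - 3}{3 + \left(7 + 7 \cdot 4\right)} + 153 = 2 \frac{3}{3 + \left(7 + 28\right)} + 153 = 2 \frac{3}{3 + 35} + 153 = 2 \cdot \frac{3}{38} + 153 = \frac{3}{19} + 153 = \frac{2910}{19}$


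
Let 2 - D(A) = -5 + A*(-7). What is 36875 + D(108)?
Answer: 37638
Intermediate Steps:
D(A) = 7 + 7*A (D(A) = 2 - (-5 + A*(-7)) = 2 - (-5 - 7*A) = 2 + (5 + 7*A) = 7 + 7*A)
36875 + D(108) = 36875 + (7 + 7*108) = 36875 + (7 + 756) = 36875 + 763 = 37638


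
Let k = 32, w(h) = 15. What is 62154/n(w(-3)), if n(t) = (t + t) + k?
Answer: 31077/31 ≈ 1002.5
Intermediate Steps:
n(t) = 32 + 2*t (n(t) = (t + t) + 32 = 2*t + 32 = 32 + 2*t)
62154/n(w(-3)) = 62154/(32 + 2*15) = 62154/(32 + 30) = 62154/62 = 62154*(1/62) = 31077/31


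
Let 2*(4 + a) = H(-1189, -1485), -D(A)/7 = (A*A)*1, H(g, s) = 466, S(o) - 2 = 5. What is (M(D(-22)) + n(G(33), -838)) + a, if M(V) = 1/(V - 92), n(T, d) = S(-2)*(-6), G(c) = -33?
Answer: 650759/3480 ≈ 187.00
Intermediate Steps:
S(o) = 7 (S(o) = 2 + 5 = 7)
D(A) = -7*A² (D(A) = -7*A*A = -7*A²)
n(T, d) = -42 (n(T, d) = 7*(-6) = -42)
M(V) = 1/(-92 + V)
a = 229 (a = -4 + (½)*466 = -4 + 233 = 229)
(M(D(-22)) + n(G(33), -838)) + a = (1/(-92 - 7*(-22)²) - 42) + 229 = (1/(-92 - 7*484) - 42) + 229 = (1/(-92 - 3388) - 42) + 229 = (1/(-3480) - 42) + 229 = (-1/3480 - 42) + 229 = -146161/3480 + 229 = 650759/3480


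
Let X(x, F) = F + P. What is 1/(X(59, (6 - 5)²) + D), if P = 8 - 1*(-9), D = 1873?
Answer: 1/1891 ≈ 0.00052882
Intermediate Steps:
P = 17 (P = 8 + 9 = 17)
X(x, F) = 17 + F (X(x, F) = F + 17 = 17 + F)
1/(X(59, (6 - 5)²) + D) = 1/((17 + (6 - 5)²) + 1873) = 1/((17 + 1²) + 1873) = 1/((17 + 1) + 1873) = 1/(18 + 1873) = 1/1891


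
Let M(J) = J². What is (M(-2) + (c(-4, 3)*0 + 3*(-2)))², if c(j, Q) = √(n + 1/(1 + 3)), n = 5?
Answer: 4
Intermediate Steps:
c(j, Q) = √21/2 (c(j, Q) = √(5 + 1/(1 + 3)) = √(5 + 1/4) = √(5 + ¼) = √(21/4) = √21/2)
(M(-2) + (c(-4, 3)*0 + 3*(-2)))² = ((-2)² + ((√21/2)*0 + 3*(-2)))² = (4 + (0 - 6))² = (4 - 6)² = (-2)² = 4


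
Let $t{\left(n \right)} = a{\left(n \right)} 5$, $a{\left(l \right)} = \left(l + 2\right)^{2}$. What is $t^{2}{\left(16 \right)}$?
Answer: $2624400$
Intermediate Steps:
$a{\left(l \right)} = \left(2 + l\right)^{2}$
$t{\left(n \right)} = 5 \left(2 + n\right)^{2}$ ($t{\left(n \right)} = \left(2 + n\right)^{2} \cdot 5 = 5 \left(2 + n\right)^{2}$)
$t^{2}{\left(16 \right)} = \left(5 \left(2 + 16\right)^{2}\right)^{2} = \left(5 \cdot 18^{2}\right)^{2} = \left(5 \cdot 324\right)^{2} = 1620^{2} = 2624400$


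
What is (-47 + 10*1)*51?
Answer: -1887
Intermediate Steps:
(-47 + 10*1)*51 = (-47 + 10)*51 = -37*51 = -1887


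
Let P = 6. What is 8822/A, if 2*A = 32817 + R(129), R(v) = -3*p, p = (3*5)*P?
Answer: 17644/32547 ≈ 0.54211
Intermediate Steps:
p = 90 (p = (3*5)*6 = 15*6 = 90)
R(v) = -270 (R(v) = -3*90 = -270)
A = 32547/2 (A = (32817 - 270)/2 = (½)*32547 = 32547/2 ≈ 16274.)
8822/A = 8822/(32547/2) = 8822*(2/32547) = 17644/32547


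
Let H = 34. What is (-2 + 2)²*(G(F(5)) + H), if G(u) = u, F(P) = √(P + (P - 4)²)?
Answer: 0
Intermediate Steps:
F(P) = √(P + (-4 + P)²)
(-2 + 2)²*(G(F(5)) + H) = (-2 + 2)²*(√(5 + (-4 + 5)²) + 34) = 0²*(√(5 + 1²) + 34) = 0*(√(5 + 1) + 34) = 0*(√6 + 34) = 0*(34 + √6) = 0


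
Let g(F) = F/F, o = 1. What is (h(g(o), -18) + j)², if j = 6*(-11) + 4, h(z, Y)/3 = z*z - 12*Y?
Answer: 346921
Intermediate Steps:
g(F) = 1
h(z, Y) = -36*Y + 3*z² (h(z, Y) = 3*(z*z - 12*Y) = 3*(z² - 12*Y) = -36*Y + 3*z²)
j = -62 (j = -66 + 4 = -62)
(h(g(o), -18) + j)² = ((-36*(-18) + 3*1²) - 62)² = ((648 + 3*1) - 62)² = ((648 + 3) - 62)² = (651 - 62)² = 589² = 346921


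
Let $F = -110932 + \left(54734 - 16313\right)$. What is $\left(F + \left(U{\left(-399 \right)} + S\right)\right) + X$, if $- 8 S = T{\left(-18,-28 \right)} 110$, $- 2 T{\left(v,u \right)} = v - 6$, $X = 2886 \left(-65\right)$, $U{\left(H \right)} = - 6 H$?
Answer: $-257872$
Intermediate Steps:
$X = -187590$
$T{\left(v,u \right)} = 3 - \frac{v}{2}$ ($T{\left(v,u \right)} = - \frac{v - 6}{2} = - \frac{-6 + v}{2} = 3 - \frac{v}{2}$)
$S = -165$ ($S = - \frac{\left(3 - -9\right) 110}{8} = - \frac{\left(3 + 9\right) 110}{8} = - \frac{12 \cdot 110}{8} = \left(- \frac{1}{8}\right) 1320 = -165$)
$F = -72511$ ($F = -110932 + 38421 = -72511$)
$\left(F + \left(U{\left(-399 \right)} + S\right)\right) + X = \left(-72511 - -2229\right) - 187590 = \left(-72511 + \left(2394 - 165\right)\right) - 187590 = \left(-72511 + 2229\right) - 187590 = -70282 - 187590 = -257872$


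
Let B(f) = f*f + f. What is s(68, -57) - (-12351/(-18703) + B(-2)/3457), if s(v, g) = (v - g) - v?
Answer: 3642672634/64656271 ≈ 56.339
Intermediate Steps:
s(v, g) = -g
B(f) = f + f² (B(f) = f² + f = f + f²)
s(68, -57) - (-12351/(-18703) + B(-2)/3457) = -1*(-57) - (-12351/(-18703) - 2*(1 - 2)/3457) = 57 - (-12351*(-1/18703) - 2*(-1)*(1/3457)) = 57 - (12351/18703 + 2*(1/3457)) = 57 - (12351/18703 + 2/3457) = 57 - 1*42734813/64656271 = 57 - 42734813/64656271 = 3642672634/64656271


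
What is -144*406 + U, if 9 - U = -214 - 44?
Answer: -58197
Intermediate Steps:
U = 267 (U = 9 - (-214 - 44) = 9 - 1*(-258) = 9 + 258 = 267)
-144*406 + U = -144*406 + 267 = -58464 + 267 = -58197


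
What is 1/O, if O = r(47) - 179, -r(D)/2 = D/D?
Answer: -1/181 ≈ -0.0055249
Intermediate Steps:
r(D) = -2 (r(D) = -2*D/D = -2*1 = -2)
O = -181 (O = -2 - 179 = -181)
1/O = 1/(-181) = -1/181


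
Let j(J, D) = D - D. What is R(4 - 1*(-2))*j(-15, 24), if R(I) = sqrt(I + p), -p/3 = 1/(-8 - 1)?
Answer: 0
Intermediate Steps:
j(J, D) = 0
p = 1/3 (p = -3/(-8 - 1) = -3/(-9) = -3*(-1/9) = 1/3 ≈ 0.33333)
R(I) = sqrt(1/3 + I) (R(I) = sqrt(I + 1/3) = sqrt(1/3 + I))
R(4 - 1*(-2))*j(-15, 24) = (sqrt(3 + 9*(4 - 1*(-2)))/3)*0 = (sqrt(3 + 9*(4 + 2))/3)*0 = (sqrt(3 + 9*6)/3)*0 = (sqrt(3 + 54)/3)*0 = (sqrt(57)/3)*0 = 0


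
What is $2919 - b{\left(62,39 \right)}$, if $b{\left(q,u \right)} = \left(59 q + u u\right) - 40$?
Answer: $-2220$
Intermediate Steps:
$b{\left(q,u \right)} = -40 + u^{2} + 59 q$ ($b{\left(q,u \right)} = \left(59 q + u^{2}\right) - 40 = \left(u^{2} + 59 q\right) - 40 = -40 + u^{2} + 59 q$)
$2919 - b{\left(62,39 \right)} = 2919 - \left(-40 + 39^{2} + 59 \cdot 62\right) = 2919 - \left(-40 + 1521 + 3658\right) = 2919 - 5139 = -2220$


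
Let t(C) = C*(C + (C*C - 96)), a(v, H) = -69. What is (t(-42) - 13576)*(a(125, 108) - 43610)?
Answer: 3575912372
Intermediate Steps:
t(C) = C*(-96 + C + C**2) (t(C) = C*(C + (C**2 - 96)) = C*(C + (-96 + C**2)) = C*(-96 + C + C**2))
(t(-42) - 13576)*(a(125, 108) - 43610) = (-42*(-96 - 42 + (-42)**2) - 13576)*(-69 - 43610) = (-42*(-96 - 42 + 1764) - 13576)*(-43679) = (-42*1626 - 13576)*(-43679) = (-68292 - 13576)*(-43679) = -81868*(-43679) = 3575912372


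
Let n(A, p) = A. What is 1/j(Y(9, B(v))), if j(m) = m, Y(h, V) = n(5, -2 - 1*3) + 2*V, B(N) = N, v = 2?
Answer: ⅑ ≈ 0.11111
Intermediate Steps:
Y(h, V) = 5 + 2*V
1/j(Y(9, B(v))) = 1/(5 + 2*2) = 1/(5 + 4) = 1/9 = ⅑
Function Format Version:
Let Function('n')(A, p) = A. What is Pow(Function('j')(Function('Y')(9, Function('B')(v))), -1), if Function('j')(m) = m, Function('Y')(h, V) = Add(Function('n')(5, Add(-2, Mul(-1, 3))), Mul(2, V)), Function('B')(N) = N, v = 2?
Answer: Rational(1, 9) ≈ 0.11111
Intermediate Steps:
Function('Y')(h, V) = Add(5, Mul(2, V))
Pow(Function('j')(Function('Y')(9, Function('B')(v))), -1) = Pow(Add(5, Mul(2, 2)), -1) = Pow(Add(5, 4), -1) = Pow(9, -1) = Rational(1, 9)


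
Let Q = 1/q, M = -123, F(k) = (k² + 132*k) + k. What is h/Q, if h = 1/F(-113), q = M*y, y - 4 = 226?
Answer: 2829/226 ≈ 12.518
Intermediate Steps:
F(k) = k² + 133*k
y = 230 (y = 4 + 226 = 230)
q = -28290 (q = -123*230 = -28290)
h = -1/2260 (h = 1/(-113*(133 - 113)) = 1/(-113*20) = 1/(-2260) = -1/2260 ≈ -0.00044248)
Q = -1/28290 (Q = 1/(-28290) = -1/28290 ≈ -3.5348e-5)
h/Q = -1/(2260*(-1/28290)) = -1/2260*(-28290) = 2829/226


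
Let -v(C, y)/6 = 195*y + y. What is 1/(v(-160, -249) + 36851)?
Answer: 1/329675 ≈ 3.0333e-6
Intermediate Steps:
v(C, y) = -1176*y (v(C, y) = -6*(195*y + y) = -1176*y)
1/(v(-160, -249) + 36851) = 1/(-1176*(-249) + 36851) = 1/(292824 + 36851) = 1/329675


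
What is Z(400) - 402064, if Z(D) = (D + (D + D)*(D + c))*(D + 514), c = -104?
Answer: 216398736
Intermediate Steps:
Z(D) = (514 + D)*(D + 2*D*(-104 + D)) (Z(D) = (D + (D + D)*(D - 104))*(D + 514) = (D + (2*D)*(-104 + D))*(514 + D) = (D + 2*D*(-104 + D))*(514 + D) = (514 + D)*(D + 2*D*(-104 + D)))
Z(400) - 402064 = 400*(-106398 + 2*400**2 + 821*400) - 402064 = 400*(-106398 + 2*160000 + 328400) - 402064 = 400*(-106398 + 320000 + 328400) - 402064 = 400*542002 - 402064 = 216800800 - 402064 = 216398736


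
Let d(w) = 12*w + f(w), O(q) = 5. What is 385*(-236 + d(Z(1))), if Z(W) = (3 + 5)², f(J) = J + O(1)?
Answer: 231385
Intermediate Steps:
f(J) = 5 + J (f(J) = J + 5 = 5 + J)
Z(W) = 64 (Z(W) = 8² = 64)
d(w) = 5 + 13*w (d(w) = 12*w + (5 + w) = 5 + 13*w)
385*(-236 + d(Z(1))) = 385*(-236 + (5 + 13*64)) = 385*(-236 + (5 + 832)) = 385*(-236 + 837) = 385*601 = 231385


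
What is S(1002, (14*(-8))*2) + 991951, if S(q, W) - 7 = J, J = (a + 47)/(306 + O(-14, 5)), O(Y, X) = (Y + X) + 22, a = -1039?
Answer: 316433610/319 ≈ 9.9196e+5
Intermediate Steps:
O(Y, X) = 22 + X + Y (O(Y, X) = (X + Y) + 22 = 22 + X + Y)
J = -992/319 (J = (-1039 + 47)/(306 + (22 + 5 - 14)) = -992/(306 + 13) = -992/319 ≈ -3.1097)
S(q, W) = 1241/319 (S(q, W) = 7 - 992/319 = 1241/319)
S(1002, (14*(-8))*2) + 991951 = 1241/319 + 991951 = 316433610/319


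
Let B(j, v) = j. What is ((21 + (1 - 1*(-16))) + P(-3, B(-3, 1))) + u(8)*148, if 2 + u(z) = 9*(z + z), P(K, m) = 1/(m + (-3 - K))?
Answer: 63161/3 ≈ 21054.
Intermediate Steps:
P(K, m) = 1/(-3 + m - K)
u(z) = -2 + 18*z (u(z) = -2 + 9*(z + z) = -2 + 9*(2*z) = -2 + 18*z)
((21 + (1 - 1*(-16))) + P(-3, B(-3, 1))) + u(8)*148 = ((21 + (1 - 1*(-16))) + 1/(-3 - 3 - 1*(-3))) + (-2 + 18*8)*148 = ((21 + (1 + 16)) + 1/(-3 - 3 + 3)) + (-2 + 144)*148 = ((21 + 17) + 1/(-3)) + 142*148 = (38 - ⅓) + 21016 = 113/3 + 21016 = 63161/3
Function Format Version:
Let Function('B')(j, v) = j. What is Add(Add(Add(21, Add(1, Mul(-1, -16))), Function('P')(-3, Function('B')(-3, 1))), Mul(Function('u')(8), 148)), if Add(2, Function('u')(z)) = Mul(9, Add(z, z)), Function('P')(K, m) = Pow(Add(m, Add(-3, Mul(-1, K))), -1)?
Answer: Rational(63161, 3) ≈ 21054.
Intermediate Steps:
Function('P')(K, m) = Pow(Add(-3, m, Mul(-1, K)), -1)
Function('u')(z) = Add(-2, Mul(18, z)) (Function('u')(z) = Add(-2, Mul(9, Add(z, z))) = Add(-2, Mul(9, Mul(2, z))) = Add(-2, Mul(18, z)))
Add(Add(Add(21, Add(1, Mul(-1, -16))), Function('P')(-3, Function('B')(-3, 1))), Mul(Function('u')(8), 148)) = Add(Add(Add(21, Add(1, Mul(-1, -16))), Pow(Add(-3, -3, Mul(-1, -3)), -1)), Mul(Add(-2, Mul(18, 8)), 148)) = Add(Add(Add(21, Add(1, 16)), Pow(Add(-3, -3, 3), -1)), Mul(Add(-2, 144), 148)) = Add(Add(Add(21, 17), Pow(-3, -1)), Mul(142, 148)) = Add(Add(38, Rational(-1, 3)), 21016) = Add(Rational(113, 3), 21016) = Rational(63161, 3)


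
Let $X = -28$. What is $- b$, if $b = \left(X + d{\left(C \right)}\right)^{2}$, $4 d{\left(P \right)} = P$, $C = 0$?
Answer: $-784$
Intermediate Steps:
$d{\left(P \right)} = \frac{P}{4}$
$b = 784$ ($b = \left(-28 + \frac{1}{4} \cdot 0\right)^{2} = \left(-28 + 0\right)^{2} = \left(-28\right)^{2} = 784$)
$- b = \left(-1\right) 784 = -784$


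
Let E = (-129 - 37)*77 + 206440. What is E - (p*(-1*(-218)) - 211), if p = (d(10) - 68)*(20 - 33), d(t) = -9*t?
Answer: -253903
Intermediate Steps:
p = 2054 (p = (-9*10 - 68)*(20 - 33) = (-90 - 68)*(-13) = -158*(-13) = 2054)
E = 193658 (E = -166*77 + 206440 = -12782 + 206440 = 193658)
E - (p*(-1*(-218)) - 211) = 193658 - (2054*(-1*(-218)) - 211) = 193658 - (2054*218 - 211) = 193658 - (447772 - 211) = 193658 - 1*447561 = 193658 - 447561 = -253903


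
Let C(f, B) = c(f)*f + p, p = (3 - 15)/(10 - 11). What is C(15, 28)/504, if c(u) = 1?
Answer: 3/56 ≈ 0.053571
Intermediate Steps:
p = 12 (p = -12/(-1) = -12*(-1) = 12)
C(f, B) = 12 + f (C(f, B) = 1*f + 12 = f + 12 = 12 + f)
C(15, 28)/504 = (12 + 15)/504 = 27*(1/504) = 3/56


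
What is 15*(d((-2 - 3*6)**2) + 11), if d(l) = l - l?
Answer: 165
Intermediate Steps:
d(l) = 0
15*(d((-2 - 3*6)**2) + 11) = 15*(0 + 11) = 15*11 = 165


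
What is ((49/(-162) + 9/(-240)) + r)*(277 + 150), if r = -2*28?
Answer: -155890441/6480 ≈ -24057.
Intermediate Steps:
r = -56
((49/(-162) + 9/(-240)) + r)*(277 + 150) = ((49/(-162) + 9/(-240)) - 56)*(277 + 150) = ((49*(-1/162) + 9*(-1/240)) - 56)*427 = ((-49/162 - 3/80) - 56)*427 = (-2203/6480 - 56)*427 = -365083/6480*427 = -155890441/6480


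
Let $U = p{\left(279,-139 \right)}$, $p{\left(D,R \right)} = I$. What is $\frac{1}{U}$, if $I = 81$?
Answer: $\frac{1}{81} \approx 0.012346$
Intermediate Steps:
$p{\left(D,R \right)} = 81$
$U = 81$
$\frac{1}{U} = \frac{1}{81}$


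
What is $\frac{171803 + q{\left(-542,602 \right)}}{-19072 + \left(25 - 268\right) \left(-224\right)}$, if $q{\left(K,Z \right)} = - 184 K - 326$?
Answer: $\frac{54241}{7072} \approx 7.6698$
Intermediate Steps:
$q{\left(K,Z \right)} = -326 - 184 K$
$\frac{171803 + q{\left(-542,602 \right)}}{-19072 + \left(25 - 268\right) \left(-224\right)} = \frac{171803 - -99402}{-19072 + \left(25 - 268\right) \left(-224\right)} = \frac{171803 + \left(-326 + 99728\right)}{-19072 - -54432} = \frac{171803 + 99402}{-19072 + 54432} = \frac{271205}{35360} = 271205 \cdot \frac{1}{35360} = \frac{54241}{7072}$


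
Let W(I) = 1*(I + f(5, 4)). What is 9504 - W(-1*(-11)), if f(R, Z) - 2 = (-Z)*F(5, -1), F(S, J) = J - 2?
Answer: 9479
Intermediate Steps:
F(S, J) = -2 + J
f(R, Z) = 2 + 3*Z (f(R, Z) = 2 + (-Z)*(-2 - 1) = 2 - Z*(-3) = 2 + 3*Z)
W(I) = 14 + I (W(I) = 1*(I + (2 + 3*4)) = 1*(I + (2 + 12)) = 1*(I + 14) = 1*(14 + I) = 14 + I)
9504 - W(-1*(-11)) = 9504 - (14 - 1*(-11)) = 9504 - (14 + 11) = 9504 - 1*25 = 9504 - 25 = 9479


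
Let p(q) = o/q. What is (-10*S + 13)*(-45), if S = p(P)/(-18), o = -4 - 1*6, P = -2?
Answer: -710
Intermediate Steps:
o = -10 (o = -4 - 6 = -10)
p(q) = -10/q
S = -5/18 (S = -10/(-2)/(-18) = -10*(-½)*(-1/18) = 5*(-1/18) = -5/18 ≈ -0.27778)
(-10*S + 13)*(-45) = (-10*(-5/18) + 13)*(-45) = (25/9 + 13)*(-45) = (142/9)*(-45) = -710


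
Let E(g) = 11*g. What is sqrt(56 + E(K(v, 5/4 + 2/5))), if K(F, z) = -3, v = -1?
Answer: sqrt(23) ≈ 4.7958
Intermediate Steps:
sqrt(56 + E(K(v, 5/4 + 2/5))) = sqrt(56 + 11*(-3)) = sqrt(56 - 33) = sqrt(23)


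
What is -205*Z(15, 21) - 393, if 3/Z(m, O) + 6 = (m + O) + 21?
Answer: -6886/17 ≈ -405.06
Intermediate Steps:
Z(m, O) = 3/(15 + O + m) (Z(m, O) = 3/(-6 + ((m + O) + 21)) = 3/(-6 + ((O + m) + 21)) = 3/(-6 + (21 + O + m)) = 3/(15 + O + m))
-205*Z(15, 21) - 393 = -615/(15 + 21 + 15) - 393 = -615/51 - 393 = -205*1/17 - 393 = -205/17 - 393 = -6886/17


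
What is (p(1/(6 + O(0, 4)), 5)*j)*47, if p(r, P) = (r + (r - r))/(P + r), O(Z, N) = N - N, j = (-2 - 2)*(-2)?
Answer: 376/31 ≈ 12.129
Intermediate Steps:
j = 8 (j = -4*(-2) = 8)
O(Z, N) = 0
p(r, P) = r/(P + r) (p(r, P) = (r + 0)/(P + r) = r/(P + r))
(p(1/(6 + O(0, 4)), 5)*j)*47 = ((1/((6 + 0)*(5 + 1/(6 + 0))))*8)*47 = ((1/(6*(5 + 1/6)))*8)*47 = ((1/(6*(5 + ⅙)))*8)*47 = ((1/(6*(31/6)))*8)*47 = (((⅙)*(6/31))*8)*47 = ((1/31)*8)*47 = (8/31)*47 = 376/31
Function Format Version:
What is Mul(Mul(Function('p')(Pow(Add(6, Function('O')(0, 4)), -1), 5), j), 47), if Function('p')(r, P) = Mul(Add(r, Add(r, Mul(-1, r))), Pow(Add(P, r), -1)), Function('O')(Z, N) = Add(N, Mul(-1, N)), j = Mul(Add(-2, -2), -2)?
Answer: Rational(376, 31) ≈ 12.129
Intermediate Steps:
j = 8 (j = Mul(-4, -2) = 8)
Function('O')(Z, N) = 0
Function('p')(r, P) = Mul(r, Pow(Add(P, r), -1)) (Function('p')(r, P) = Mul(Add(r, 0), Pow(Add(P, r), -1)) = Mul(r, Pow(Add(P, r), -1)))
Mul(Mul(Function('p')(Pow(Add(6, Function('O')(0, 4)), -1), 5), j), 47) = Mul(Mul(Mul(Pow(Add(6, 0), -1), Pow(Add(5, Pow(Add(6, 0), -1)), -1)), 8), 47) = Mul(Mul(Mul(Pow(6, -1), Pow(Add(5, Pow(6, -1)), -1)), 8), 47) = Mul(Mul(Mul(Rational(1, 6), Pow(Add(5, Rational(1, 6)), -1)), 8), 47) = Mul(Mul(Mul(Rational(1, 6), Pow(Rational(31, 6), -1)), 8), 47) = Mul(Mul(Mul(Rational(1, 6), Rational(6, 31)), 8), 47) = Mul(Mul(Rational(1, 31), 8), 47) = Mul(Rational(8, 31), 47) = Rational(376, 31)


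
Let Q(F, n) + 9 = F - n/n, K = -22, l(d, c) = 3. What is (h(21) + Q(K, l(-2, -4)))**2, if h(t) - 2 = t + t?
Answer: 144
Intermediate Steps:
h(t) = 2 + 2*t (h(t) = 2 + (t + t) = 2 + 2*t)
Q(F, n) = -10 + F (Q(F, n) = -9 + (F - n/n) = -9 + (F - 1*1) = -9 + (F - 1) = -9 + (-1 + F) = -10 + F)
(h(21) + Q(K, l(-2, -4)))**2 = ((2 + 2*21) + (-10 - 22))**2 = ((2 + 42) - 32)**2 = (44 - 32)**2 = 12**2 = 144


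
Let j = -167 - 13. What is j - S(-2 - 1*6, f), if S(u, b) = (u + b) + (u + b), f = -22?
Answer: -120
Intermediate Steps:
j = -180
S(u, b) = 2*b + 2*u (S(u, b) = (b + u) + (b + u) = 2*b + 2*u)
j - S(-2 - 1*6, f) = -180 - (2*(-22) + 2*(-2 - 1*6)) = -180 - (-44 + 2*(-2 - 6)) = -180 - (-44 + 2*(-8)) = -180 - (-44 - 16) = -180 - 1*(-60) = -180 + 60 = -120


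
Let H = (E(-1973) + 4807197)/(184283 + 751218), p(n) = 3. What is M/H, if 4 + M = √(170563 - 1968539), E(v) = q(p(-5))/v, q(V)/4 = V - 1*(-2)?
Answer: -7382973892/9484599661 + 3691486946*I*√449494/9484599661 ≈ -0.77842 + 260.94*I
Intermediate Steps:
q(V) = 8 + 4*V (q(V) = 4*(V - 1*(-2)) = 4*(V + 2) = 4*(2 + V) = 8 + 4*V)
E(v) = 20/v (E(v) = (8 + 4*3)/v = (8 + 12)/v = 20/v)
M = -4 + 2*I*√449494 (M = -4 + √(170563 - 1968539) = -4 + √(-1797976) = -4 + 2*I*√449494 ≈ -4.0 + 1340.9*I)
H = 9484599661/1845743473 (H = (20/(-1973) + 4807197)/(184283 + 751218) = (20*(-1/1973) + 4807197)/935501 = (-20/1973 + 4807197)*(1/935501) = (9484599661/1973)*(1/935501) = 9484599661/1845743473 ≈ 5.1386)
M/H = (-4 + 2*I*√449494)/(9484599661/1845743473) = (-4 + 2*I*√449494)*(1845743473/9484599661) = -7382973892/9484599661 + 3691486946*I*√449494/9484599661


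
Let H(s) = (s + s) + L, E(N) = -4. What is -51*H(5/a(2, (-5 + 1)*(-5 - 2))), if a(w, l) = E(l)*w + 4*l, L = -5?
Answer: 13005/52 ≈ 250.10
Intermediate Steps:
a(w, l) = -4*w + 4*l
H(s) = -5 + 2*s (H(s) = (s + s) - 5 = 2*s - 5 = -5 + 2*s)
-51*H(5/a(2, (-5 + 1)*(-5 - 2))) = -51*(-5 + 2*(5/(-4*2 + 4*((-5 + 1)*(-5 - 2))))) = -51*(-5 + 2*(5/(-8 + 4*(-4*(-7))))) = -51*(-5 + 2*(5/(-8 + 4*28))) = -51*(-5 + 2*(5/(-8 + 112))) = -51*(-5 + 2*(5/104)) = -51*(-5 + 5/52) = -51*(-255/52) = 13005/52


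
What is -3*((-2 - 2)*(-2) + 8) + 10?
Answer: -38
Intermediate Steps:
-3*((-2 - 2)*(-2) + 8) + 10 = -3*(-4*(-2) + 8) + 10 = -3*(8 + 8) + 10 = -3*16 + 10 = -48 + 10 = -38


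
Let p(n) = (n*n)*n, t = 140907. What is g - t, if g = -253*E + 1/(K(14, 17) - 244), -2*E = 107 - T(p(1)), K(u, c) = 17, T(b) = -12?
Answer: -57137491/454 ≈ -1.2585e+5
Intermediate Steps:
p(n) = n**3 (p(n) = n**2*n = n**3)
E = -119/2 (E = -(107 - 1*(-12))/2 = -(107 + 12)/2 = -1/2*119 = -119/2 ≈ -59.500)
g = 6834287/454 (g = -253*(-119/2) + 1/(17 - 244) = 30107/2 + 1/(-227) = 30107/2 - 1/227 = 6834287/454 ≈ 15054.)
g - t = 6834287/454 - 1*140907 = 6834287/454 - 140907 = -57137491/454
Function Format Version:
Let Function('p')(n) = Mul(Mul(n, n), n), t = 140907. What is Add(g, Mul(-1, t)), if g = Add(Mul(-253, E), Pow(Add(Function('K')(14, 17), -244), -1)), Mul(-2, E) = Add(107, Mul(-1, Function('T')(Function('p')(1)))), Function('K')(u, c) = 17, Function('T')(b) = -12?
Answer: Rational(-57137491, 454) ≈ -1.2585e+5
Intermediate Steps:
Function('p')(n) = Pow(n, 3) (Function('p')(n) = Mul(Pow(n, 2), n) = Pow(n, 3))
E = Rational(-119, 2) (E = Mul(Rational(-1, 2), Add(107, Mul(-1, -12))) = Mul(Rational(-1, 2), Add(107, 12)) = Mul(Rational(-1, 2), 119) = Rational(-119, 2) ≈ -59.500)
g = Rational(6834287, 454) (g = Add(Mul(-253, Rational(-119, 2)), Pow(Add(17, -244), -1)) = Add(Rational(30107, 2), Pow(-227, -1)) = Add(Rational(30107, 2), Rational(-1, 227)) = Rational(6834287, 454) ≈ 15054.)
Add(g, Mul(-1, t)) = Add(Rational(6834287, 454), Mul(-1, 140907)) = Add(Rational(6834287, 454), -140907) = Rational(-57137491, 454)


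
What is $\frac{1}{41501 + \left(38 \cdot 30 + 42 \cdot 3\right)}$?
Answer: $\frac{1}{42767} \approx 2.3383 \cdot 10^{-5}$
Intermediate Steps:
$\frac{1}{41501 + \left(38 \cdot 30 + 42 \cdot 3\right)} = \frac{1}{41501 + \left(1140 + 126\right)} = \frac{1}{41501 + 1266} = \frac{1}{42767}$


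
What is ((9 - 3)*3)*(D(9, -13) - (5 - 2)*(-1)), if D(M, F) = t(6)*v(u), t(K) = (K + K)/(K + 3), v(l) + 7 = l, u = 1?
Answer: -90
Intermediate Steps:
v(l) = -7 + l
t(K) = 2*K/(3 + K) (t(K) = (2*K)/(3 + K) = 2*K/(3 + K))
D(M, F) = -8 (D(M, F) = (2*6/(3 + 6))*(-7 + 1) = (2*6/9)*(-6) = (2*6*(1/9))*(-6) = (4/3)*(-6) = -8)
((9 - 3)*3)*(D(9, -13) - (5 - 2)*(-1)) = ((9 - 3)*3)*(-8 - (5 - 2)*(-1)) = (6*3)*(-8 - 3*(-1)) = 18*(-8 - 1*(-3)) = 18*(-8 + 3) = 18*(-5) = -90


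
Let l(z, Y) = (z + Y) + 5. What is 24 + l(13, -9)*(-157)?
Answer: -1389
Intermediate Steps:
l(z, Y) = 5 + Y + z (l(z, Y) = (Y + z) + 5 = 5 + Y + z)
24 + l(13, -9)*(-157) = 24 + (5 - 9 + 13)*(-157) = 24 + 9*(-157) = 24 - 1413 = -1389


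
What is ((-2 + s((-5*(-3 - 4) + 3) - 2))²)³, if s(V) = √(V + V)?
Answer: 701632 - 443520*√2 ≈ 74400.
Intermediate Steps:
s(V) = √2*√V (s(V) = √(2*V) = √2*√V)
((-2 + s((-5*(-3 - 4) + 3) - 2))²)³ = ((-2 + √2*√((-5*(-3 - 4) + 3) - 2))²)³ = ((-2 + √2*√((-5*(-7) + 3) - 2))²)³ = ((-2 + √2*√((35 + 3) - 2))²)³ = ((-2 + √2*√(38 - 2))²)³ = ((-2 + √2*√36)²)³ = ((-2 + √2*6)²)³ = ((-2 + 6*√2)²)³ = (-2 + 6*√2)⁶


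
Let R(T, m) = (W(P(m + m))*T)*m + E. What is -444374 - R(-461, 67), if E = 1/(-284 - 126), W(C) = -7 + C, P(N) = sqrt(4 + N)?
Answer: -270839029/410 + 30887*sqrt(138) ≈ -2.9774e+5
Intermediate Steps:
E = -1/410 (E = 1/(-410) = -1/410 ≈ -0.0024390)
R(T, m) = -1/410 + T*m*(-7 + sqrt(4 + 2*m)) (R(T, m) = ((-7 + sqrt(4 + (m + m)))*T)*m - 1/410 = ((-7 + sqrt(4 + 2*m))*T)*m - 1/410 = (T*(-7 + sqrt(4 + 2*m)))*m - 1/410 = T*m*(-7 + sqrt(4 + 2*m)) - 1/410 = -1/410 + T*m*(-7 + sqrt(4 + 2*m)))
-444374 - R(-461, 67) = -444374 - (-1/410 - 461*67*(-7 + sqrt(4 + 2*67))) = -444374 - (-1/410 - 461*67*(-7 + sqrt(4 + 134))) = -444374 - (-1/410 - 461*67*(-7 + sqrt(138))) = -444374 - (-1/410 + (216209 - 30887*sqrt(138))) = -444374 - (88645689/410 - 30887*sqrt(138)) = -444374 + (-88645689/410 + 30887*sqrt(138)) = -270839029/410 + 30887*sqrt(138)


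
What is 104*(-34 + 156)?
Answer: 12688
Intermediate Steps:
104*(-34 + 156) = 104*122 = 12688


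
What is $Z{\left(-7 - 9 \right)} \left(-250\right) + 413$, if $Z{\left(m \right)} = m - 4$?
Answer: $5413$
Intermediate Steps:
$Z{\left(m \right)} = -4 + m$ ($Z{\left(m \right)} = m - 4 = -4 + m$)
$Z{\left(-7 - 9 \right)} \left(-250\right) + 413 = \left(-4 - 16\right) \left(-250\right) + 413 = \left(-20\right) \left(-250\right) + 413 = 5000 + 413 = 5413$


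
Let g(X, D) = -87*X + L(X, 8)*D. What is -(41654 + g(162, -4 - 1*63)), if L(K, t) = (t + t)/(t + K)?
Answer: -2342064/85 ≈ -27554.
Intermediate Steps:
L(K, t) = 2*t/(K + t) (L(K, t) = (2*t)/(K + t) = 2*t/(K + t))
g(X, D) = -87*X + 16*D/(8 + X) (g(X, D) = -87*X + (2*8/(X + 8))*D = -87*X + (2*8/(8 + X))*D = -87*X + (16/(8 + X))*D = -87*X + 16*D/(8 + X))
-(41654 + g(162, -4 - 1*63)) = -(41654 + (16*(-4 - 1*63) - 87*162*(8 + 162))/(8 + 162)) = -(41654 + (16*(-4 - 63) - 87*162*170)/170) = -(41654 + (16*(-67) - 2395980)/170) = -(41654 + (-1072 - 2395980)/170) = -(41654 + (1/170)*(-2397052)) = -(41654 - 1198526/85) = -1*2342064/85 = -2342064/85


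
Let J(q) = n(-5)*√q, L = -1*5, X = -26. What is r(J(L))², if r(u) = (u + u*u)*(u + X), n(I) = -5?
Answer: 6915500 + 4718750*I*√5 ≈ 6.9155e+6 + 1.0551e+7*I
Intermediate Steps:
L = -5
J(q) = -5*√q
r(u) = (-26 + u)*(u + u²) (r(u) = (u + u*u)*(u - 26) = (u + u²)*(-26 + u) = (-26 + u)*(u + u²))
r(J(L))² = ((-5*I*√5)*(-26 + (-5*I*√5)² - (-125)*√(-5)))² = ((-5*I*√5)*(-26 + (-5*I*√5)² - (-125)*I*√5))² = ((-5*I*√5)*(-26 - 125 + 125*I*√5))² = ((-5*I*√5)*(-151 + 125*I*√5))² = (-5*I*√5*(-151 + 125*I*√5))² = -125*(-151 + 125*I*√5)²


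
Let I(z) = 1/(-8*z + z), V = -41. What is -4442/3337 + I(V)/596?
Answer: -759809647/570800524 ≈ -1.3311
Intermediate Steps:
I(z) = -1/(7*z) (I(z) = 1/(-7*z) = -1/(7*z))
-4442/3337 + I(V)/596 = -4442/3337 - ⅐/(-41)/596 = -4442*1/3337 - ⅐*(-1/41)*(1/596) = -4442/3337 + (1/287)*(1/596) = -4442/3337 + 1/171052 = -759809647/570800524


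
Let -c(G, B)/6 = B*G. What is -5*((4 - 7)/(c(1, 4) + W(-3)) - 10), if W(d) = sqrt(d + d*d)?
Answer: 938/19 - sqrt(6)/38 ≈ 49.304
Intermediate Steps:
W(d) = sqrt(d + d**2)
c(G, B) = -6*B*G
-5*((4 - 7)/(c(1, 4) + W(-3)) - 10) = -5*((4 - 7)/(-6*4*1 + sqrt(-3*(1 - 3))) - 10) = -5*(-3/(-24 + sqrt(-3*(-2))) - 10) = -5*(-3/(-24 + sqrt(6)) - 10) = -5*(-10 - 3/(-24 + sqrt(6))) = -(-50 - 15/(-24 + sqrt(6))) = 50 + 15/(-24 + sqrt(6))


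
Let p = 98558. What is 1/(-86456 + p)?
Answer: 1/12102 ≈ 8.2631e-5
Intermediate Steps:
1/(-86456 + p) = 1/(-86456 + 98558) = 1/12102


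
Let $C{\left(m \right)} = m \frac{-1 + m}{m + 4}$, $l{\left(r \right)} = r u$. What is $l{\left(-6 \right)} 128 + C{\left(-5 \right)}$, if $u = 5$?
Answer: $-3870$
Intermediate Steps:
$l{\left(r \right)} = 5 r$ ($l{\left(r \right)} = r 5 = 5 r$)
$C{\left(m \right)} = \frac{m \left(-1 + m\right)}{4 + m}$ ($C{\left(m \right)} = m \frac{-1 + m}{4 + m} = \frac{m \left(-1 + m\right)}{4 + m}$)
$l{\left(-6 \right)} 128 + C{\left(-5 \right)} = 5 \left(-6\right) 128 - \frac{5 \left(-1 - 5\right)}{4 - 5} = \left(-30\right) 128 - 5 \frac{1}{-1} \left(-6\right) = -3840 - \left(-5\right) \left(-6\right) = -3840 - 30 = -3870$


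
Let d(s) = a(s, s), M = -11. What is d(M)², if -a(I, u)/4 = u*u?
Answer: 234256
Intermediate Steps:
a(I, u) = -4*u² (a(I, u) = -4*u*u = -4*u²)
d(s) = -4*s²
d(M)² = (-4*(-11)²)² = (-4*121)² = (-484)² = 234256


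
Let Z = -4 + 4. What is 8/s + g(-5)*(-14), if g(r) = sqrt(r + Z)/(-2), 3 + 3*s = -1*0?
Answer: -8 + 7*I*sqrt(5) ≈ -8.0 + 15.652*I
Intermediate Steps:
Z = 0
s = -1 (s = -1 + (-1*0)/3 = -1 + (1/3)*0 = -1 + 0 = -1)
g(r) = -sqrt(r)/2 (g(r) = sqrt(r + 0)/(-2) = sqrt(r)*(-1/2) = -sqrt(r)/2)
8/s + g(-5)*(-14) = 8/(-1) - I*sqrt(5)/2*(-14) = 8*(-1) - I*sqrt(5)/2*(-14) = -8 - I*sqrt(5)/2*(-14) = -8 + 7*I*sqrt(5)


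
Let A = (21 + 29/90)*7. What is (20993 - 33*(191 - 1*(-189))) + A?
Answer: 774203/90 ≈ 8602.3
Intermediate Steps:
A = 13433/90 (A = (21 + 29*(1/90))*7 = (21 + 29/90)*7 = (1919/90)*7 = 13433/90 ≈ 149.26)
(20993 - 33*(191 - 1*(-189))) + A = (20993 - 33*(191 - 1*(-189))) + 13433/90 = (20993 - 33*(191 + 189)) + 13433/90 = (20993 - 33*380) + 13433/90 = (20993 - 12540) + 13433/90 = 8453 + 13433/90 = 774203/90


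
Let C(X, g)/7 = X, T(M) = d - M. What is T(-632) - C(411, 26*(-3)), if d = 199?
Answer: -2046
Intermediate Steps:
T(M) = 199 - M
C(X, g) = 7*X
T(-632) - C(411, 26*(-3)) = (199 - 1*(-632)) - 7*411 = (199 + 632) - 1*2877 = 831 - 2877 = -2046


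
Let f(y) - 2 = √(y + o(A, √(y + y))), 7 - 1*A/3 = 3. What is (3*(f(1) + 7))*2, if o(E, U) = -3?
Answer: 54 + 6*I*√2 ≈ 54.0 + 8.4853*I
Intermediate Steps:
A = 12 (A = 21 - 3*3 = 21 - 9 = 12)
f(y) = 2 + √(-3 + y) (f(y) = 2 + √(y - 3) = 2 + √(-3 + y))
(3*(f(1) + 7))*2 = (3*((2 + √(-3 + 1)) + 7))*2 = (3*((2 + √(-2)) + 7))*2 = (3*((2 + I*√2) + 7))*2 = (3*(9 + I*√2))*2 = (27 + 3*I*√2)*2 = 54 + 6*I*√2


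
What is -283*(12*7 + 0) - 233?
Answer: -24005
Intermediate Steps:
-283*(12*7 + 0) - 233 = -283*(84 + 0) - 233 = -283*84 - 233 = -23772 - 233 = -24005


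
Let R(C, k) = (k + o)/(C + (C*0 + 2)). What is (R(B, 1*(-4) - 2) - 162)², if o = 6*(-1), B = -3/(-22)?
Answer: 62062884/2209 ≈ 28095.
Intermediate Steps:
B = 3/22 (B = -3*(-1/22) = 3/22 ≈ 0.13636)
o = -6
R(C, k) = (-6 + k)/(2 + C) (R(C, k) = (k - 6)/(C + (C*0 + 2)) = (-6 + k)/(C + (0 + 2)) = (-6 + k)/(C + 2) = (-6 + k)/(2 + C))
(R(B, 1*(-4) - 2) - 162)² = ((-6 + (1*(-4) - 2))/(2 + 3/22) - 162)² = ((-6 + (-4 - 2))/(47/22) - 162)² = (22*(-6 - 6)/47 - 162)² = ((22/47)*(-12) - 162)² = (-264/47 - 162)² = (-7878/47)² = 62062884/2209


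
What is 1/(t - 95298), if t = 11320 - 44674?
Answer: -1/128652 ≈ -7.7729e-6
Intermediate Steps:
t = -33354
1/(t - 95298) = 1/(-33354 - 95298) = 1/(-128652) = -1/128652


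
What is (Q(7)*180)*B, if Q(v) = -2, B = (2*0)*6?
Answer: 0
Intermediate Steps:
B = 0 (B = 0*6 = 0)
(Q(7)*180)*B = -2*180*0 = -360*0 = 0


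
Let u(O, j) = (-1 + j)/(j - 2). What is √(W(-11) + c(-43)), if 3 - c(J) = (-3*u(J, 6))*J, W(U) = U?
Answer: I*√677/2 ≈ 13.01*I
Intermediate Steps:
u(O, j) = (-1 + j)/(-2 + j)
c(J) = 3 + 15*J/4 (c(J) = 3 - (-3*(-1 + 6)/(-2 + 6))*J = 3 - (-3*5/4)*J = 3 - (-15)*J/4 = 3 + 15*J/4)
√(W(-11) + c(-43)) = √(-11 + (3 + (15/4)*(-43))) = √(-11 + (3 - 645/4)) = √(-11 - 633/4) = √(-677/4) = I*√677/2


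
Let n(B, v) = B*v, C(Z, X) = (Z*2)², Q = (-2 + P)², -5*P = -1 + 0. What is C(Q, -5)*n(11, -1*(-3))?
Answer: 866052/625 ≈ 1385.7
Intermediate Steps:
P = ⅕ (P = -(-1 + 0)/5 = -⅕*(-1) = ⅕ ≈ 0.20000)
Q = 81/25 (Q = (-2 + ⅕)² = (-9/5)² = 81/25 ≈ 3.2400)
C(Z, X) = 4*Z² (C(Z, X) = (2*Z)² = 4*Z²)
C(Q, -5)*n(11, -1*(-3)) = (4*(81/25)²)*(11*(-1*(-3))) = (4*(6561/625))*(11*3) = (26244/625)*33 = 866052/625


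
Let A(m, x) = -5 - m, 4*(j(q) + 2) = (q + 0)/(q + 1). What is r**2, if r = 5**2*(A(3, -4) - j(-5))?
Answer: 6375625/256 ≈ 24905.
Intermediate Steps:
j(q) = -2 + q/(4*(1 + q)) (j(q) = -2 + ((q + 0)/(q + 1))/4 = -2 + (q/(1 + q))/4 = -2 + q/(4*(1 + q)))
r = -2525/16 (r = 5**2*((-5 - 1*3) - (-8 - 7*(-5))/(4*(1 - 5))) = 25*((-5 - 3) - (-8 + 35)/(4*(-4))) = 25*(-8 - (-1)*27/(4*4)) = 25*(-8 - 1*(-27/16)) = 25*(-8 + 27/16) = 25*(-101/16) = -2525/16 ≈ -157.81)
r**2 = (-2525/16)**2 = 6375625/256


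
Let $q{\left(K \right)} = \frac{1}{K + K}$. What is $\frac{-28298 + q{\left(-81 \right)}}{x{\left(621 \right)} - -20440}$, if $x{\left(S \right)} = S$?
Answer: $- \frac{4584277}{3411882} \approx -1.3436$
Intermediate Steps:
$q{\left(K \right)} = \frac{1}{2 K}$
$\frac{-28298 + q{\left(-81 \right)}}{x{\left(621 \right)} - -20440} = \frac{-28298 + \frac{1}{2 \left(-81\right)}}{621 - -20440} = \frac{-28298 + \frac{1}{2} \left(- \frac{1}{81}\right)}{621 + 20440} = \frac{-28298 - \frac{1}{162}}{21061} = \left(- \frac{4584277}{162}\right) \frac{1}{21061} = - \frac{4584277}{3411882}$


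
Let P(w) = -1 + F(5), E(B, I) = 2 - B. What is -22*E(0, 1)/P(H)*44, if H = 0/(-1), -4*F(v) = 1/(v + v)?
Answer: 77440/41 ≈ 1888.8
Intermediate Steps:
F(v) = -1/(8*v) (F(v) = -1/(4*(v + v)) = -1/(2*v)/4 = -1/(8*v))
H = 0 (H = 0*(-1) = 0)
P(w) = -41/40 (P(w) = -1 - ⅛/5 = -1 - ⅛*⅕ = -1 - 1/40 = -41/40)
-22*E(0, 1)/P(H)*44 = -22*(2 - 1*0)/(-41/40)*44 = -22*(2 + 0)*(-40)/41*44 = -44*(-40)/41*44 = -22*(-80/41)*44 = (1760/41)*44 = 77440/41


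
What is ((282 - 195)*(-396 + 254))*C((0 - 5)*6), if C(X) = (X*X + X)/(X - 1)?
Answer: 10747980/31 ≈ 3.4671e+5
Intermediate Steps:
C(X) = (X + X²)/(-1 + X) (C(X) = (X² + X)/(-1 + X) = (X + X²)/(-1 + X))
((282 - 195)*(-396 + 254))*C((0 - 5)*6) = ((282 - 195)*(-396 + 254))*(((0 - 5)*6)*(1 + (0 - 5)*6)/(-1 + (0 - 5)*6)) = (87*(-142))*((-5*6)*(1 - 5*6)/(-1 - 5*6)) = -(-370620)*(1 - 30)/(-1 - 30) = -(-370620)*(-29)/(-31) = -(-370620)*(-1)*(-29)/31 = -12354*(-870/31) = 10747980/31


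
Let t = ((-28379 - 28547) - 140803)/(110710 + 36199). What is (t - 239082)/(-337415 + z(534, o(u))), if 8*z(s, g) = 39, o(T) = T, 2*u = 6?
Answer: 40141137448/56649810347 ≈ 0.70858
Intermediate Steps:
u = 3 (u = (½)*6 = 3)
z(s, g) = 39/8 (z(s, g) = (⅛)*39 = 39/8)
t = -28247/20987 (t = (-56926 - 140803)/146909 = -197729*1/146909 = -28247/20987 ≈ -1.3459)
(t - 239082)/(-337415 + z(534, o(u))) = (-28247/20987 - 239082)/(-337415 + 39/8) = -5017642181/(20987*(-2699281/8)) = -5017642181/20987*(-8/2699281) = 40141137448/56649810347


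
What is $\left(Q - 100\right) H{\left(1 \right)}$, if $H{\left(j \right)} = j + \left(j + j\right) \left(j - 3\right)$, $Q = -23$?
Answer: $369$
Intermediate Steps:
$H{\left(j \right)} = j + 2 j \left(-3 + j\right)$
$\left(Q - 100\right) H{\left(1 \right)} = \left(-23 - 100\right) 1 \left(-5 + 2 \cdot 1\right) = - 123 \cdot 1 \left(-5 + 2\right) = - 123 \cdot 1 \left(-3\right) = \left(-123\right) \left(-3\right) = 369$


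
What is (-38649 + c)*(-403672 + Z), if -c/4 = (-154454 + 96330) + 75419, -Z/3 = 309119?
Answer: 143523526041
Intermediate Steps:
Z = -927357 (Z = -3*309119 = -927357)
c = -69180 (c = -4*((-154454 + 96330) + 75419) = -4*(-58124 + 75419) = -4*17295 = -69180)
(-38649 + c)*(-403672 + Z) = (-38649 - 69180)*(-403672 - 927357) = -107829*(-1331029) = 143523526041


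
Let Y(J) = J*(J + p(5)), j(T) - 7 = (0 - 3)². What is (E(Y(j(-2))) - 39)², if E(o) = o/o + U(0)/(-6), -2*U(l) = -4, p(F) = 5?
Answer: 13225/9 ≈ 1469.4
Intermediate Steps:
j(T) = 16 (j(T) = 7 + (0 - 3)² = 7 + (-3)² = 7 + 9 = 16)
Y(J) = J*(5 + J) (Y(J) = J*(J + 5) = J*(5 + J))
U(l) = 2 (U(l) = -½*(-4) = 2)
E(o) = ⅔ (E(o) = o/o + 2/(-6) = 1 + 2*(-⅙) = 1 - ⅓ = ⅔)
(E(Y(j(-2))) - 39)² = (⅔ - 39)² = (-115/3)² = 13225/9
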